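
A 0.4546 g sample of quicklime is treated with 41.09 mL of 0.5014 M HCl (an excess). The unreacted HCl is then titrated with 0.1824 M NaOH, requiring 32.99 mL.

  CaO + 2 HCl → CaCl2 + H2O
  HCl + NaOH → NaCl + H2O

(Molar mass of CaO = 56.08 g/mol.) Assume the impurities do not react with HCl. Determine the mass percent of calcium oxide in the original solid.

89.96 %

n(HCl) added = 0.04109 × 0.5014 = 0.02060 mol
n(NaOH) used in back-titration = 0.03299 × 0.1824 = 6.017 × 10^-3 mol
n(HCl) left over = 6.017 × 10^-3 mol (1:1 ratio)
n(HCl) consumed by analyte = 0.02060 − 6.017 × 10^-3 = 0.01459 mol
From the 1:2 ratio, n(CaO) = 1/2 × 0.01459 = 7.293 × 10^-3 mol
mass of CaO = 7.293 × 10^-3 × 56.08 = 0.4090 g
% CaO = 0.4090 / 0.4546 × 100 = 89.96 %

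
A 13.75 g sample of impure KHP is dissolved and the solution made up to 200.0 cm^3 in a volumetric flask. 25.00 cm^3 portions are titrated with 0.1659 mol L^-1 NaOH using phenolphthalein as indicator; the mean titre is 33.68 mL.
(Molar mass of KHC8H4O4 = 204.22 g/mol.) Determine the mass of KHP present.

KHC8H4O4 + NaOH → KNaC8H4O4 + H2O
n(NaOH) per titration = 0.03368 × 0.1659 = 5.588 × 10^-3 mol
n(KHC8H4O4) in each aliquot = 5.588 × 10^-3 mol (1:1 ratio)
n(KHC8H4O4) in the whole flask = 5.588 × 10^-3 × 200.0/25.00 = 0.04470 mol
mass of KHC8H4O4 = 0.04470 × 204.22 = 9.129 g

9.129 g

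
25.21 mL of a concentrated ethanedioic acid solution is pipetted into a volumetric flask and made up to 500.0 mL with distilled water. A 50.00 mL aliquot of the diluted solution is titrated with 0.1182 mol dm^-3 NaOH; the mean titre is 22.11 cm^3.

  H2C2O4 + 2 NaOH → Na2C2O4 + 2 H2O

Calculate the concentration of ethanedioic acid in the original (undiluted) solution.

0.5183 mol/L

n(NaOH) = 0.02211 × 0.1182 = 2.613 × 10^-3 mol
From the 1:2 ratio, n(H2C2O4) in the aliquot = 1/2 × 2.613 × 10^-3 = 1.307 × 10^-3 mol
[H2C2O4]_dilute = 1.307 × 10^-3 / 0.05000 = 0.02613 mol/L
Dilution factor = 500.0 / 25.21 = 19.83
[H2C2O4]_stock = 0.02613 × 19.83 = 0.5183 mol/L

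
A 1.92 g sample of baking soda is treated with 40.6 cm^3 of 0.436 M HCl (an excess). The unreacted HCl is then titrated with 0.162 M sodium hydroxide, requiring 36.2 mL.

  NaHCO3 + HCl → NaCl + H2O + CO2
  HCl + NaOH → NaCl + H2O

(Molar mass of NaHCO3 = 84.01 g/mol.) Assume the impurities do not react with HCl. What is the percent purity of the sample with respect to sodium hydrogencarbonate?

n(HCl) added = 0.0406 × 0.436 = 0.0177 mol
n(NaOH) used in back-titration = 0.0362 × 0.162 = 5.86 × 10^-3 mol
n(HCl) left over = 5.86 × 10^-3 mol (1:1 ratio)
n(HCl) consumed by analyte = 0.0177 − 5.86 × 10^-3 = 0.0118 mol
n(NaHCO3) = 0.0118 mol (1:1 ratio)
mass of NaHCO3 = 0.0118 × 84.01 = 0.994 g
% NaHCO3 = 0.994 / 1.92 × 100 = 51.8 %

51.8 %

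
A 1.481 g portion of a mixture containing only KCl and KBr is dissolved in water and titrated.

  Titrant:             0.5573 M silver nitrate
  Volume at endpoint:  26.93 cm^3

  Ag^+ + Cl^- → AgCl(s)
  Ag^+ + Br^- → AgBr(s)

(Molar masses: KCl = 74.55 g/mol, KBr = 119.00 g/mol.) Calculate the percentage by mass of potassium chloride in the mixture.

34.54 %

n(AgNO3) = 0.02693 × 0.5573 = 0.01501 mol
Let x = n(KCl), y = n(KBr).
Titrant: 1x + 1y = 0.01501;  mass: 74.55x + 119.00y = 1.481
Solving, x = 6.861 × 10^-3 mol, y = 8.147 × 10^-3 mol
mass of KCl = 6.861 × 10^-3 × 74.55 = 0.5115 g
% KCl = 0.5115 / 1.481 × 100 = 34.54 %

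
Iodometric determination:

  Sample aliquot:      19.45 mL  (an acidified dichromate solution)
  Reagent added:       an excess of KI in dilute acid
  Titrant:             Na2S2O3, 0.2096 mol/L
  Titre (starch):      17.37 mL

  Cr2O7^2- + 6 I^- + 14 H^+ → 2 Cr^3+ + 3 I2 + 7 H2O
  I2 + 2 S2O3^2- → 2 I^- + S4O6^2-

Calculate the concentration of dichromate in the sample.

0.03120 mol/L

n(S2O3^2-) = 0.01737 × 0.2096 = 3.641 × 10^-3 mol
n(I2) = n(S2O3^2-)/2 = 1.820 × 10^-3 mol
From the 1:3 ratio, n(Cr2O7^2-) in the aliquot = 1/3 × 1.820 × 10^-3 = 6.068 × 10^-4 mol
[Cr2O7^2-] = 6.068 × 10^-4 / 0.01945 = 0.03120 mol/L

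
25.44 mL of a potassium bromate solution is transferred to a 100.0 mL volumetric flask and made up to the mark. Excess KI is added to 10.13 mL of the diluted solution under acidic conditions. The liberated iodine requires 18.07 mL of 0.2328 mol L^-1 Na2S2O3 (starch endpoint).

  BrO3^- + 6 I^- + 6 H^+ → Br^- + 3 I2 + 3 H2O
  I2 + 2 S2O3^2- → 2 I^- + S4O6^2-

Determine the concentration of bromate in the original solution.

n(S2O3^2-) = 0.01807 × 0.2328 = 4.207 × 10^-3 mol
n(I2) = n(S2O3^2-)/2 = 2.103 × 10^-3 mol
From the 1:3 ratio, n(BrO3^-) in the aliquot = 1/3 × 2.103 × 10^-3 = 7.011 × 10^-4 mol
[BrO3^-]_dilute = 7.011 × 10^-4 / 0.01013 = 0.06921 mol/L
[BrO3^-]_original = 0.06921 × 100.0/25.44 = 0.2721 mol/L

0.2721 mol/L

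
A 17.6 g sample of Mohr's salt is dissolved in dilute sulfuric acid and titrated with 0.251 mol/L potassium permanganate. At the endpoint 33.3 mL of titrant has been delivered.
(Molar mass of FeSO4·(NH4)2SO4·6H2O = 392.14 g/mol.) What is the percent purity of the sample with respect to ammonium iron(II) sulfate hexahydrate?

MnO4^- + 5 Fe^2+ + 8 H^+ → Mn^2+ + 5 Fe^3+ + 4 H2O
n(KMnO4) = 0.0333 L × 0.251 mol/L = 8.36 × 10^-3 mol
From the 5:1 ratio, n(FeSO4·(NH4)2SO4·6H2O) = 5/1 × 8.36 × 10^-3 = 0.0418 mol
mass of FeSO4·(NH4)2SO4·6H2O = 0.0418 × 392.14 g/mol = 16.4 g
% FeSO4·(NH4)2SO4·6H2O = 16.4 / 17.6 × 100 = 93.1 %

93.1 %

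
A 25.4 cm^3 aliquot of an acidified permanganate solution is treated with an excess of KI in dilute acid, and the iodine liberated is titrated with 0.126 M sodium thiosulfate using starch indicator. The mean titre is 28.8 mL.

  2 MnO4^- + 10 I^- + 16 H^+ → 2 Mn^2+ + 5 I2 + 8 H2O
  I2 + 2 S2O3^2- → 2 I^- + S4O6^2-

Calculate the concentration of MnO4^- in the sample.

0.0286 M

n(S2O3^2-) = 0.0288 × 0.126 = 3.63 × 10^-3 mol
n(I2) = n(S2O3^2-)/2 = 1.81 × 10^-3 mol
From the 2:5 ratio, n(MnO4^-) in the aliquot = 2/5 × 1.81 × 10^-3 = 7.26 × 10^-4 mol
[MnO4^-] = 7.26 × 10^-4 / 0.0254 = 0.0286 mol/L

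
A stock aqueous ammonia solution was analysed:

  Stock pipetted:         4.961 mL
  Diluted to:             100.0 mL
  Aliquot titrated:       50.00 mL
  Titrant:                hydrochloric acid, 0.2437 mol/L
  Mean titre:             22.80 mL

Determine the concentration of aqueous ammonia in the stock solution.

2.240 mol/L

NH3 + HCl → NH4Cl
n(HCl) = 0.02280 × 0.2437 = 5.556 × 10^-3 mol
n(NH3) in the aliquot = 5.556 × 10^-3 mol (1:1 ratio)
[NH3]_dilute = 5.556 × 10^-3 / 0.05000 = 0.1111 mol/L
Dilution factor = 100.0 / 4.961 = 20.16
[NH3]_stock = 0.1111 × 20.16 = 2.240 mol/L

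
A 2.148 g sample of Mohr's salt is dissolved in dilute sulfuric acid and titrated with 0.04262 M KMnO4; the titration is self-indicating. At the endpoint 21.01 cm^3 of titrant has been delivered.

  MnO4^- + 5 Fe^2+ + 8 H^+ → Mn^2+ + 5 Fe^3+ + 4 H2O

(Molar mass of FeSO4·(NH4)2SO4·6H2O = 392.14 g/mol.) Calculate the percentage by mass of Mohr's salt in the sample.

n(KMnO4) = 0.02101 L × 0.04262 mol/L = 8.954 × 10^-4 mol
From the 5:1 ratio, n(FeSO4·(NH4)2SO4·6H2O) = 5/1 × 8.954 × 10^-4 = 4.477 × 10^-3 mol
mass of FeSO4·(NH4)2SO4·6H2O = 4.477 × 10^-3 × 392.14 g/mol = 1.756 g
% FeSO4·(NH4)2SO4·6H2O = 1.756 / 2.148 × 100 = 81.74 %

81.74 %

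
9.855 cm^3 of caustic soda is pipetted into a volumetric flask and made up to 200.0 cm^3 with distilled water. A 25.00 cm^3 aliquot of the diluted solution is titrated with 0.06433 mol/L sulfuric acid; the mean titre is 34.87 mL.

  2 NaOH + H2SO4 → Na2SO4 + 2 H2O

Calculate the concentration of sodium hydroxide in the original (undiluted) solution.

3.642 mol/L

n(H2SO4) = 0.03487 × 0.06433 = 2.243 × 10^-3 mol
From the 2:1 ratio, n(NaOH) in the aliquot = 2/1 × 2.243 × 10^-3 = 4.486 × 10^-3 mol
[NaOH]_dilute = 4.486 × 10^-3 / 0.02500 = 0.1795 mol/L
Dilution factor = 200.0 / 9.855 = 20.29
[NaOH]_stock = 0.1795 × 20.29 = 3.642 mol/L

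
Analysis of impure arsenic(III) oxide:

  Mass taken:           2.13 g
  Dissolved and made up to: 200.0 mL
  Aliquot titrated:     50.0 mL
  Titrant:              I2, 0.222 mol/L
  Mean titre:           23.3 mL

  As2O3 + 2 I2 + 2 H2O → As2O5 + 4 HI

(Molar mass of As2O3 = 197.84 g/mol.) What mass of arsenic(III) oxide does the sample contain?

n(I2) per titration = 0.0233 × 0.222 = 5.17 × 10^-3 mol
From the 1:2 ratio, n(As2O3) in each aliquot = 1/2 × 5.17 × 10^-3 = 2.59 × 10^-3 mol
n(As2O3) in the whole flask = 2.59 × 10^-3 × 200.0/50.0 = 0.0103 mol
mass of As2O3 = 0.0103 × 197.84 = 2.05 g

2.05 g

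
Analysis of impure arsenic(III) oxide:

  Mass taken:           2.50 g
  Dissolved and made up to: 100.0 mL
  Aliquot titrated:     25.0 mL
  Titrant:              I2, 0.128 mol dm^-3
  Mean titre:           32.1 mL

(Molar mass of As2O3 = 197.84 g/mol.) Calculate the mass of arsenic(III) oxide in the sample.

1.63 g

As2O3 + 2 I2 + 2 H2O → As2O5 + 4 HI
n(I2) per titration = 0.0321 × 0.128 = 4.11 × 10^-3 mol
From the 1:2 ratio, n(As2O3) in each aliquot = 1/2 × 4.11 × 10^-3 = 2.05 × 10^-3 mol
n(As2O3) in the whole flask = 2.05 × 10^-3 × 100.0/25.0 = 8.22 × 10^-3 mol
mass of As2O3 = 8.22 × 10^-3 × 197.84 = 1.63 g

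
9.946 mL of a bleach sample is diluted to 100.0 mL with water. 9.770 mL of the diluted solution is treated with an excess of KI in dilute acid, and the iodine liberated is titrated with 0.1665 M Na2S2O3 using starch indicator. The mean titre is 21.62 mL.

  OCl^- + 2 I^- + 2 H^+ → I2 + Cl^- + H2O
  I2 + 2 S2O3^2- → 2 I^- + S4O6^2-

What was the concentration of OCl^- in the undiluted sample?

n(S2O3^2-) = 0.02162 × 0.1665 = 3.600 × 10^-3 mol
n(I2) = n(S2O3^2-)/2 = 1.800 × 10^-3 mol
n(OCl^-) in the aliquot = 1.800 × 10^-3 mol (1:1 ratio)
[OCl^-]_dilute = 1.800 × 10^-3 / 0.009770 = 0.1842 mol/L
[OCl^-]_original = 0.1842 × 100.0/9.946 = 1.852 mol/L

1.852 M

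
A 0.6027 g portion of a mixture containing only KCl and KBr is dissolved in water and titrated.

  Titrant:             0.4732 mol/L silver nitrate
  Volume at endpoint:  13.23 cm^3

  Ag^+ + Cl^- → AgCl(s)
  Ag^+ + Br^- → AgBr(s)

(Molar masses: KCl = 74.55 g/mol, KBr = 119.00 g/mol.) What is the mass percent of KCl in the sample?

39.60 %

n(AgNO3) = 0.01323 × 0.4732 = 6.260 × 10^-3 mol
Let x = n(KCl), y = n(KBr).
Titrant: 1x + 1y = 6.260 × 10^-3;  mass: 74.55x + 119.00y = 0.6027
Solving, x = 3.201 × 10^-3 mol, y = 3.059 × 10^-3 mol
mass of KCl = 3.201 × 10^-3 × 74.55 = 0.2386 g
% KCl = 0.2386 / 0.6027 × 100 = 39.60 %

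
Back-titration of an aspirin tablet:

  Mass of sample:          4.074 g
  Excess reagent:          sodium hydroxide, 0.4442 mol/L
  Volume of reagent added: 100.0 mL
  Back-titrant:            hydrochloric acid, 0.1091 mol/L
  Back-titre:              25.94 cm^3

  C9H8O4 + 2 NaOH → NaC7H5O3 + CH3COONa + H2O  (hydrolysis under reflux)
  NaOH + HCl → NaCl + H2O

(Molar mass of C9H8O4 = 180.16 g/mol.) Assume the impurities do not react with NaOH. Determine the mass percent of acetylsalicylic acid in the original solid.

n(NaOH) added = 0.1000 × 0.4442 = 0.04442 mol
n(HCl) used in back-titration = 0.02594 × 0.1091 = 2.830 × 10^-3 mol
n(NaOH) left over = 2.830 × 10^-3 mol (1:1 ratio)
n(NaOH) consumed by analyte = 0.04442 − 2.830 × 10^-3 = 0.04159 mol
From the 1:2 ratio, n(C9H8O4) = 1/2 × 0.04159 = 0.02079 mol
mass of C9H8O4 = 0.02079 × 180.16 = 3.746 g
% C9H8O4 = 3.746 / 4.074 × 100 = 91.96 %

91.96 %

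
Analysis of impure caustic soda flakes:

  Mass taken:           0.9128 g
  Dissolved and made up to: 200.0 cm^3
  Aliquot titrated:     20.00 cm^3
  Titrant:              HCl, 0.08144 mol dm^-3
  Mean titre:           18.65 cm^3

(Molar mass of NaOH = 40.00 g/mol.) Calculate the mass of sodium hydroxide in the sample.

NaOH + HCl → NaCl + H2O
n(HCl) per titration = 0.01865 × 0.08144 = 1.519 × 10^-3 mol
n(NaOH) in each aliquot = 1.519 × 10^-3 mol (1:1 ratio)
n(NaOH) in the whole flask = 1.519 × 10^-3 × 200.0/20.00 = 0.01519 mol
mass of NaOH = 0.01519 × 40.00 = 0.6075 g

0.6075 g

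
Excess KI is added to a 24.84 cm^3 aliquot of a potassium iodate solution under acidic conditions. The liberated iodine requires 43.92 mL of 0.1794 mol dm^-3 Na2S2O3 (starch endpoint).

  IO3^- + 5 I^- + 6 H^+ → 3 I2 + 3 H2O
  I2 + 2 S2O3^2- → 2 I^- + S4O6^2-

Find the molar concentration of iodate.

0.05287 mol/L

n(S2O3^2-) = 0.04392 × 0.1794 = 7.879 × 10^-3 mol
n(I2) = n(S2O3^2-)/2 = 3.940 × 10^-3 mol
From the 1:3 ratio, n(IO3^-) in the aliquot = 1/3 × 3.940 × 10^-3 = 1.313 × 10^-3 mol
[IO3^-] = 1.313 × 10^-3 / 0.02484 = 0.05287 mol/L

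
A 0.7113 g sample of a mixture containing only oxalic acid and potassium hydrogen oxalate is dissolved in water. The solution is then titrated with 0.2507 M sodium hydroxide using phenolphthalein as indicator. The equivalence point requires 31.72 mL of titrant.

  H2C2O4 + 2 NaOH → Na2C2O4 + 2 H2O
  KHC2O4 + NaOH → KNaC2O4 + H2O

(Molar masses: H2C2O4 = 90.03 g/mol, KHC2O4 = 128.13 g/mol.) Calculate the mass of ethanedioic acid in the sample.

n(NaOH) = 0.03172 × 0.2507 = 7.952 × 10^-3 mol
Let x = n(H2C2O4), y = n(KHC2O4).
Titrant: 2x + 1y = 7.952 × 10^-3;  mass: 90.03x + 128.13y = 0.7113
Solving, x = 1.851 × 10^-3 mol, y = 4.251 × 10^-3 mol
mass of H2C2O4 = 1.851 × 10^-3 × 90.03 = 0.1666 g

0.1666 g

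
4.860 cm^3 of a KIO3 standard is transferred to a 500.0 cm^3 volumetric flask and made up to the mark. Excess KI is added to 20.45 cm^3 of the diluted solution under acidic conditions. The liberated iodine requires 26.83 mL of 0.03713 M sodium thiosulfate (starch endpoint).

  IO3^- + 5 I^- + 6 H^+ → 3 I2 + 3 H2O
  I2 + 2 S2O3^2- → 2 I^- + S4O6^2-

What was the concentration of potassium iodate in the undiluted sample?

n(S2O3^2-) = 0.02683 × 0.03713 = 9.962 × 10^-4 mol
n(I2) = n(S2O3^2-)/2 = 4.981 × 10^-4 mol
From the 1:3 ratio, n(IO3^-) in the aliquot = 1/3 × 4.981 × 10^-4 = 1.660 × 10^-4 mol
[IO3^-]_dilute = 1.660 × 10^-4 / 0.02045 = 0.008119 mol/L
[IO3^-]_original = 0.008119 × 500.0/4.860 = 0.8353 mol/L

0.8353 M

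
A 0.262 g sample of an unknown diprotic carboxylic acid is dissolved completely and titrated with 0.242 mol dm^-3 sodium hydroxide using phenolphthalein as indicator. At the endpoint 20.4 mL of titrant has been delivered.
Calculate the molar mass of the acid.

106 g/mol

n(NaOH) = 0.0204 L × 0.242 mol/L = 4.94 × 10^-3 mol
From the 1:2 ratio, n(H2A) = 1/2 × 4.94 × 10^-3 = 2.47 × 10^-3 mol
M = m / n = 0.262 g / 2.47 × 10^-3 mol = 106 g/mol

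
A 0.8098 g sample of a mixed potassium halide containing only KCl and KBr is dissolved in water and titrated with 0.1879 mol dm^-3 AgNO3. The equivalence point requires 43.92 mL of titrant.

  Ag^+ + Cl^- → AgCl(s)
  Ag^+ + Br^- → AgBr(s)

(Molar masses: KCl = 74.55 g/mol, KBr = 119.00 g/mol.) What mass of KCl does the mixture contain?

0.2889 g

n(AgNO3) = 0.04392 × 0.1879 = 8.253 × 10^-3 mol
Let x = n(KCl), y = n(KBr).
Titrant: 1x + 1y = 8.253 × 10^-3;  mass: 74.55x + 119.00y = 0.8098
Solving, x = 3.875 × 10^-3 mol, y = 4.377 × 10^-3 mol
mass of KCl = 3.875 × 10^-3 × 74.55 = 0.2889 g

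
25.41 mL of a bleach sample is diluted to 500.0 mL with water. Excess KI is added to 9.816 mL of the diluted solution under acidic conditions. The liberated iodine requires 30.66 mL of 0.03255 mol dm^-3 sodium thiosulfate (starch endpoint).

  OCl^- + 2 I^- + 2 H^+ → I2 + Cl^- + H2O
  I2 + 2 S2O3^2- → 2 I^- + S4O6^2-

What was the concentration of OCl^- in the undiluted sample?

n(S2O3^2-) = 0.03066 × 0.03255 = 9.980 × 10^-4 mol
n(I2) = n(S2O3^2-)/2 = 4.990 × 10^-4 mol
n(OCl^-) in the aliquot = 4.990 × 10^-4 mol (1:1 ratio)
[OCl^-]_dilute = 4.990 × 10^-4 / 0.009816 = 0.05083 mol/L
[OCl^-]_original = 0.05083 × 500.0/25.41 = 1.000 mol/L

1.000 mol/L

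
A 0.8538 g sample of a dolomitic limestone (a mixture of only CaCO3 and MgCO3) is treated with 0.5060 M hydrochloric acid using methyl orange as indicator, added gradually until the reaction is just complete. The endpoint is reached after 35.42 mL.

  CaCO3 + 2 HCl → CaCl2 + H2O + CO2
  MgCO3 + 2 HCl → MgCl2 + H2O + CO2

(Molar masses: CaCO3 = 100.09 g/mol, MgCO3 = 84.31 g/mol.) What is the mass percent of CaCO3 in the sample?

n(HCl) = 0.03542 × 0.5060 = 0.01792 mol
Let x = n(CaCO3), y = n(MgCO3).
Titrant: 2x + 2y = 0.01792;  mass: 100.09x + 84.31y = 0.8538
Solving, x = 6.228 × 10^-3 mol, y = 2.733 × 10^-3 mol
mass of CaCO3 = 6.228 × 10^-3 × 100.09 = 0.6233 g
% CaCO3 = 0.6233 / 0.8538 × 100 = 73.01 %

73.01 %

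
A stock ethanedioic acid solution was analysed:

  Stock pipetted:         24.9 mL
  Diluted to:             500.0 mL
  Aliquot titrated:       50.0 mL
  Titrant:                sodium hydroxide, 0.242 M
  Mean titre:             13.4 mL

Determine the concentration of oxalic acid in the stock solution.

H2C2O4 + 2 NaOH → Na2C2O4 + 2 H2O
n(NaOH) = 0.0134 × 0.242 = 3.24 × 10^-3 mol
From the 1:2 ratio, n(H2C2O4) in the aliquot = 1/2 × 3.24 × 10^-3 = 1.62 × 10^-3 mol
[H2C2O4]_dilute = 1.62 × 10^-3 / 0.0500 = 0.0324 mol/L
Dilution factor = 500.0 / 24.9 = 20.08
[H2C2O4]_stock = 0.0324 × 20.08 = 0.651 mol/L

0.651 M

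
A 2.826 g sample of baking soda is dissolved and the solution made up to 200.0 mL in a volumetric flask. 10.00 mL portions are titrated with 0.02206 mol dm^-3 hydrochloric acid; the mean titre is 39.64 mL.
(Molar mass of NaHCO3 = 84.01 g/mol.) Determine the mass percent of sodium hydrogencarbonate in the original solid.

NaHCO3 + HCl → NaCl + H2O + CO2
n(HCl) per titration = 0.03964 × 0.02206 = 8.745 × 10^-4 mol
n(NaHCO3) in each aliquot = 8.745 × 10^-4 mol (1:1 ratio)
n(NaHCO3) in the whole flask = 8.745 × 10^-4 × 200.0/10.00 = 0.01749 mol
mass of NaHCO3 = 0.01749 × 84.01 = 1.469 g
% NaHCO3 = 1.469 / 2.826 × 100 = 51.99 %

51.99 %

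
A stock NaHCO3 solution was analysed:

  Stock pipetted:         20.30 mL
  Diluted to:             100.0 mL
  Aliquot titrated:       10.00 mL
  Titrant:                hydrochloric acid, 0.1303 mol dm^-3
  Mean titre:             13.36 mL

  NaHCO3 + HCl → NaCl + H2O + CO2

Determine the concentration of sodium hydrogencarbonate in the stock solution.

n(HCl) = 0.01336 × 0.1303 = 1.741 × 10^-3 mol
n(NaHCO3) in the aliquot = 1.741 × 10^-3 mol (1:1 ratio)
[NaHCO3]_dilute = 1.741 × 10^-3 / 0.01000 = 0.1741 mol/L
Dilution factor = 100.0 / 20.30 = 4.926
[NaHCO3]_stock = 0.1741 × 4.926 = 0.8575 mol/L

0.8575 mol/L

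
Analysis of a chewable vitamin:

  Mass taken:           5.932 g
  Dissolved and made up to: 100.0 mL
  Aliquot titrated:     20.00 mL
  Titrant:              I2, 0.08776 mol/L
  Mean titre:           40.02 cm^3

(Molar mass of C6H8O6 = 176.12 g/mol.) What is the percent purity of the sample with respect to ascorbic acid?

C6H8O6 + I2 → C6H6O6 + 2 HI
n(I2) per titration = 0.04002 × 0.08776 = 3.512 × 10^-3 mol
n(C6H8O6) in each aliquot = 3.512 × 10^-3 mol (1:1 ratio)
n(C6H8O6) in the whole flask = 3.512 × 10^-3 × 100.0/20.00 = 0.01756 mol
mass of C6H8O6 = 0.01756 × 176.12 = 3.093 g
% C6H8O6 = 3.093 / 5.932 × 100 = 52.14 %

52.14 %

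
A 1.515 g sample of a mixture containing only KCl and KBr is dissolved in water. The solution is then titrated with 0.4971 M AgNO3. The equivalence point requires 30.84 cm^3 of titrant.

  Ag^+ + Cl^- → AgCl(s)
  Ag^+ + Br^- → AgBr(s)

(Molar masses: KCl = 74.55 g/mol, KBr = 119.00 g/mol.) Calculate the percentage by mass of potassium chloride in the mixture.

34.24 %

n(AgNO3) = 0.03084 × 0.4971 = 0.01533 mol
Let x = n(KCl), y = n(KBr).
Titrant: 1x + 1y = 0.01533;  mass: 74.55x + 119.00y = 1.515
Solving, x = 6.959 × 10^-3 mol, y = 8.371 × 10^-3 mol
mass of KCl = 6.959 × 10^-3 × 74.55 = 0.5188 g
% KCl = 0.5188 / 1.515 × 100 = 34.24 %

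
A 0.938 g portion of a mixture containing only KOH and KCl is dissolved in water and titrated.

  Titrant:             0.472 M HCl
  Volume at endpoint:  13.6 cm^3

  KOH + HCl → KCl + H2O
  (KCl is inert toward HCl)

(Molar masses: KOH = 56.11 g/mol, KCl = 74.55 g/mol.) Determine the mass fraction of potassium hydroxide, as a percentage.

n(HCl) = 0.0136 × 0.472 = 6.42 × 10^-3 mol
Let x = n(KOH), y = n(KCl).
Titrant: 1x = 6.42 × 10^-3;  mass: 56.11x + 74.55y = 0.938
Solving, x = 6.42 × 10^-3 mol, y = 7.75 × 10^-3 mol
mass of KOH = 6.42 × 10^-3 × 56.11 = 0.360 g
% KOH = 0.360 / 0.938 × 100 = 38.4 %

38.4 %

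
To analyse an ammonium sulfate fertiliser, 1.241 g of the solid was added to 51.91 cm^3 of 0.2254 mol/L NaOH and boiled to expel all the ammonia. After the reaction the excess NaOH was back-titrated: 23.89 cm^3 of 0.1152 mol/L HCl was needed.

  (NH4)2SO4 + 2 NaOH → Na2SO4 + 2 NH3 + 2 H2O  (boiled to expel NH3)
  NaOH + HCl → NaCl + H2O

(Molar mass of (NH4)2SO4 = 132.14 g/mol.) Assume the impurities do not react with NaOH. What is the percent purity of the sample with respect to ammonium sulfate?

47.64 %

n(NaOH) added = 0.05191 × 0.2254 = 0.01170 mol
n(HCl) used in back-titration = 0.02389 × 0.1152 = 2.752 × 10^-3 mol
n(NaOH) left over = 2.752 × 10^-3 mol (1:1 ratio)
n(NaOH) consumed by analyte = 0.01170 − 2.752 × 10^-3 = 8.948 × 10^-3 mol
From the 1:2 ratio, n((NH4)2SO4) = 1/2 × 8.948 × 10^-3 = 4.474 × 10^-3 mol
mass of (NH4)2SO4 = 4.474 × 10^-3 × 132.14 = 0.5912 g
% (NH4)2SO4 = 0.5912 / 1.241 × 100 = 47.64 %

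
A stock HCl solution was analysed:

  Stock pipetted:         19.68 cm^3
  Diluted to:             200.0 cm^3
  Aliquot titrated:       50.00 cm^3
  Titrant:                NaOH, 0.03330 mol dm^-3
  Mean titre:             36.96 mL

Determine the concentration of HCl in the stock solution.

0.2502 mol/L

HCl + NaOH → NaCl + H2O
n(NaOH) = 0.03696 × 0.03330 = 1.231 × 10^-3 mol
n(HCl) in the aliquot = 1.231 × 10^-3 mol (1:1 ratio)
[HCl]_dilute = 1.231 × 10^-3 / 0.05000 = 0.02462 mol/L
Dilution factor = 200.0 / 19.68 = 10.16
[HCl]_stock = 0.02462 × 10.16 = 0.2502 mol/L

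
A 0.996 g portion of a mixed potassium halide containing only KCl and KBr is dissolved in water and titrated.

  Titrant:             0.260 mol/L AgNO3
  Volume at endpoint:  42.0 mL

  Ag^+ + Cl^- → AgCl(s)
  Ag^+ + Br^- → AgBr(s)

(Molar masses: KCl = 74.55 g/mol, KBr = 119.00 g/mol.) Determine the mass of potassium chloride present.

0.509 g

n(AgNO3) = 0.0420 × 0.260 = 0.0109 mol
Let x = n(KCl), y = n(KBr).
Titrant: 1x + 1y = 0.0109;  mass: 74.55x + 119.00y = 0.996
Solving, x = 6.83 × 10^-3 mol, y = 4.09 × 10^-3 mol
mass of KCl = 6.83 × 10^-3 × 74.55 = 0.509 g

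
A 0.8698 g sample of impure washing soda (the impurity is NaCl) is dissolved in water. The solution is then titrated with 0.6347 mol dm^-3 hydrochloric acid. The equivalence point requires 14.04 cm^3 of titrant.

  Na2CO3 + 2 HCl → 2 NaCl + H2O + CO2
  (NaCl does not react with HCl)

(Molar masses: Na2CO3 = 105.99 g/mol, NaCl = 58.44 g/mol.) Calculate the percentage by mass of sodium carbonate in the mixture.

n(HCl) = 0.01404 × 0.6347 = 8.911 × 10^-3 mol
Let x = n(Na2CO3), y = n(NaCl).
Titrant: 2x = 8.911 × 10^-3;  mass: 105.99x + 58.44y = 0.8698
Solving, x = 4.456 × 10^-3 mol, y = 6.803 × 10^-3 mol
mass of Na2CO3 = 4.456 × 10^-3 × 105.99 = 0.4722 g
% Na2CO3 = 0.4722 / 0.8698 × 100 = 54.29 %

54.29 %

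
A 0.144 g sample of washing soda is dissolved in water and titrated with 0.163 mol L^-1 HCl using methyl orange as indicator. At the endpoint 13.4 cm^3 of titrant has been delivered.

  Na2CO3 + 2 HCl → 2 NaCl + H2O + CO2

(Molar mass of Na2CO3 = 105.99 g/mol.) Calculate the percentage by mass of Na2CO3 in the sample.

80.4 %

n(HCl) = 0.0134 L × 0.163 mol/L = 2.18 × 10^-3 mol
From the 1:2 ratio, n(Na2CO3) = 1/2 × 2.18 × 10^-3 = 1.09 × 10^-3 mol
mass of Na2CO3 = 1.09 × 10^-3 × 105.99 g/mol = 0.116 g
% Na2CO3 = 0.116 / 0.144 × 100 = 80.4 %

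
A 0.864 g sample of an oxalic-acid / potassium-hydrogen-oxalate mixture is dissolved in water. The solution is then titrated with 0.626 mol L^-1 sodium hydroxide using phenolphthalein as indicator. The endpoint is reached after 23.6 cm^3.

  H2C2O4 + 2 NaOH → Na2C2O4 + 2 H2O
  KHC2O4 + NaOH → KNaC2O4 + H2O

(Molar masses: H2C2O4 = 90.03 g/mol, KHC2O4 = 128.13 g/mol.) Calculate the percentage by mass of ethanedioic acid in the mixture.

64.5 %

n(NaOH) = 0.0236 × 0.626 = 0.0148 mol
Let x = n(H2C2O4), y = n(KHC2O4).
Titrant: 2x + 1y = 0.0148;  mass: 90.03x + 128.13y = 0.864
Solving, x = 6.19 × 10^-3 mol, y = 2.39 × 10^-3 mol
mass of H2C2O4 = 6.19 × 10^-3 × 90.03 = 0.557 g
% H2C2O4 = 0.557 / 0.864 × 100 = 64.5 %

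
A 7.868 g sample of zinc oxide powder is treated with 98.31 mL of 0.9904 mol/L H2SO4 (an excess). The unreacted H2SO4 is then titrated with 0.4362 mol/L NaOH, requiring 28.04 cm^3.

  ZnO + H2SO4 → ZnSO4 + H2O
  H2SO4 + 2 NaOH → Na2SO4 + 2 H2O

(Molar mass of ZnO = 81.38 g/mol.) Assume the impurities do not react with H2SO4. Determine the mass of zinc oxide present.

7.426 g

n(H2SO4) added = 0.09831 × 0.9904 = 0.09737 mol
n(NaOH) used in back-titration = 0.02804 × 0.4362 = 0.01223 mol
From the 1:2 ratio, n(H2SO4) left over = 1/2 × 0.01223 = 6.116 × 10^-3 mol
n(H2SO4) consumed by analyte = 0.09737 − 6.116 × 10^-3 = 0.09125 mol
n(ZnO) = 0.09125 mol (1:1 ratio)
mass of ZnO = 0.09125 × 81.38 = 7.426 g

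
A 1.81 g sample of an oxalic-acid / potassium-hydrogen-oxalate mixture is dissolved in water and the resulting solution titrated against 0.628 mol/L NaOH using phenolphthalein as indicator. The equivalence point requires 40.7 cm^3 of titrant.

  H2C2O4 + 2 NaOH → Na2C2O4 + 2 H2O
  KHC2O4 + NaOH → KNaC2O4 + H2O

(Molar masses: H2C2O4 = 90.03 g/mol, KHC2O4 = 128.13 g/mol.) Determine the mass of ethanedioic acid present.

n(NaOH) = 0.0407 × 0.628 = 0.0256 mol
Let x = n(H2C2O4), y = n(KHC2O4).
Titrant: 2x + 1y = 0.0256;  mass: 90.03x + 128.13y = 1.81
Solving, x = 8.81 × 10^-3 mol, y = 7.93 × 10^-3 mol
mass of H2C2O4 = 8.81 × 10^-3 × 90.03 = 0.793 g

0.793 g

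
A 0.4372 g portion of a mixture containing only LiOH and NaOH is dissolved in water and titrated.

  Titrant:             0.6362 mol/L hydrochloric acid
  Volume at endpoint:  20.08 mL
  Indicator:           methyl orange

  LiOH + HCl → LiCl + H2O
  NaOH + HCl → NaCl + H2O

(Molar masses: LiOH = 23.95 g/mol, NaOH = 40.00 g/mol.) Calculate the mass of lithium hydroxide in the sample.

0.1101 g

n(HCl) = 0.02008 × 0.6362 = 0.01277 mol
Let x = n(LiOH), y = n(NaOH).
Titrant: 1x + 1y = 0.01277;  mass: 23.95x + 40.00y = 0.4372
Solving, x = 4.598 × 10^-3 mol, y = 8.177 × 10^-3 mol
mass of LiOH = 4.598 × 10^-3 × 23.95 = 0.1101 g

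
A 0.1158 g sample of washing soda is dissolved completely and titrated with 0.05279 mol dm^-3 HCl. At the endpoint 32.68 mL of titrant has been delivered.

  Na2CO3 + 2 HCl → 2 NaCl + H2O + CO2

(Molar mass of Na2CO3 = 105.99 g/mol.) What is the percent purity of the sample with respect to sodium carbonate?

n(HCl) = 0.03268 L × 0.05279 mol/L = 1.725 × 10^-3 mol
From the 1:2 ratio, n(Na2CO3) = 1/2 × 1.725 × 10^-3 = 8.626 × 10^-4 mol
mass of Na2CO3 = 8.626 × 10^-4 × 105.99 g/mol = 0.09143 g
% Na2CO3 = 0.09143 / 0.1158 × 100 = 78.95 %

78.95 %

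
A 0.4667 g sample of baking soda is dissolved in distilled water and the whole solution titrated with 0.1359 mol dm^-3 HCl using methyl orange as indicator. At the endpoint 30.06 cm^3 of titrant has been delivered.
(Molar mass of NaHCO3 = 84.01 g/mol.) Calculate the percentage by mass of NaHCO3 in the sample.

73.54 %

NaHCO3 + HCl → NaCl + H2O + CO2
n(HCl) = 0.03006 L × 0.1359 mol/L = 4.085 × 10^-3 mol
n(NaHCO3) = 4.085 × 10^-3 mol (1:1 ratio)
mass of NaHCO3 = 4.085 × 10^-3 × 84.01 g/mol = 0.3432 g
% NaHCO3 = 0.3432 / 0.4667 × 100 = 73.54 %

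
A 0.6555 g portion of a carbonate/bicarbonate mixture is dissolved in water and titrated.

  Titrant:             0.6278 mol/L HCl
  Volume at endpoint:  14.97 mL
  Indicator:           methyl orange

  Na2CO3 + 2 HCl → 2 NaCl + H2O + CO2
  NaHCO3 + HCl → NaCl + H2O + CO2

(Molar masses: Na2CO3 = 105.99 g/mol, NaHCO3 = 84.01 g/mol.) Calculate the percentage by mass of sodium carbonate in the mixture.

n(HCl) = 0.01497 × 0.6278 = 9.398 × 10^-3 mol
Let x = n(Na2CO3), y = n(NaHCO3).
Titrant: 2x + 1y = 9.398 × 10^-3;  mass: 105.99x + 84.01y = 0.6555
Solving, x = 2.161 × 10^-3 mol, y = 5.076 × 10^-3 mol
mass of Na2CO3 = 2.161 × 10^-3 × 105.99 = 0.2290 g
% Na2CO3 = 0.2290 / 0.6555 × 100 = 34.94 %

34.94 %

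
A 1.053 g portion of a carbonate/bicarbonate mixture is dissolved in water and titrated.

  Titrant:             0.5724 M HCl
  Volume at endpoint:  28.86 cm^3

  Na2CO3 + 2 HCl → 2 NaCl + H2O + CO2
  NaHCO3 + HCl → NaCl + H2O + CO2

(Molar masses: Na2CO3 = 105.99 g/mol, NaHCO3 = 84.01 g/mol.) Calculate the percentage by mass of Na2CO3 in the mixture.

n(HCl) = 0.02886 × 0.5724 = 0.01652 mol
Let x = n(Na2CO3), y = n(NaHCO3).
Titrant: 2x + 1y = 0.01652;  mass: 105.99x + 84.01y = 1.053
Solving, x = 5.397 × 10^-3 mol, y = 5.725 × 10^-3 mol
mass of Na2CO3 = 5.397 × 10^-3 × 105.99 = 0.5721 g
% Na2CO3 = 0.5721 / 1.053 × 100 = 54.33 %

54.33 %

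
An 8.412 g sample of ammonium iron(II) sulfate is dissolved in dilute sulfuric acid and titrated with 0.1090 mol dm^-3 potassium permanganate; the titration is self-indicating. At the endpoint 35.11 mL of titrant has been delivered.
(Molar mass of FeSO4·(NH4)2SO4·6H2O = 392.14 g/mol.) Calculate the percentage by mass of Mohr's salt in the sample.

MnO4^- + 5 Fe^2+ + 8 H^+ → Mn^2+ + 5 Fe^3+ + 4 H2O
n(KMnO4) = 0.03511 L × 0.1090 mol/L = 3.827 × 10^-3 mol
From the 5:1 ratio, n(FeSO4·(NH4)2SO4·6H2O) = 5/1 × 3.827 × 10^-3 = 0.01913 mol
mass of FeSO4·(NH4)2SO4·6H2O = 0.01913 × 392.14 g/mol = 7.504 g
% FeSO4·(NH4)2SO4·6H2O = 7.504 / 8.412 × 100 = 89.20 %

89.20 %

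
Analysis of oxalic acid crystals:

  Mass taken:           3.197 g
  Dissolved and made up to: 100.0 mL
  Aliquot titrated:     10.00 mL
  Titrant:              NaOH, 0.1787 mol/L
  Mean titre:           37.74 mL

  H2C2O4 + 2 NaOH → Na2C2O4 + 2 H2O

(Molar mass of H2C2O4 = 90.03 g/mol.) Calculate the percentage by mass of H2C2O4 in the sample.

n(NaOH) per titration = 0.03774 × 0.1787 = 6.744 × 10^-3 mol
From the 1:2 ratio, n(H2C2O4) in each aliquot = 1/2 × 6.744 × 10^-3 = 3.372 × 10^-3 mol
n(H2C2O4) in the whole flask = 3.372 × 10^-3 × 100.0/10.00 = 0.03372 mol
mass of H2C2O4 = 0.03372 × 90.03 = 3.036 g
% H2C2O4 = 3.036 / 3.197 × 100 = 94.96 %

94.96 %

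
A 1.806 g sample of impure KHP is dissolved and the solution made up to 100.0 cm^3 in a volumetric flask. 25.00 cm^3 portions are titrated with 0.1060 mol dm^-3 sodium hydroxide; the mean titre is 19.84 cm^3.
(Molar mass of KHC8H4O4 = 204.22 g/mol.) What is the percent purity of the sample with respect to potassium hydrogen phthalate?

95.12 %

KHC8H4O4 + NaOH → KNaC8H4O4 + H2O
n(NaOH) per titration = 0.01984 × 0.1060 = 2.103 × 10^-3 mol
n(KHC8H4O4) in each aliquot = 2.103 × 10^-3 mol (1:1 ratio)
n(KHC8H4O4) in the whole flask = 2.103 × 10^-3 × 100.0/25.00 = 8.412 × 10^-3 mol
mass of KHC8H4O4 = 8.412 × 10^-3 × 204.22 = 1.718 g
% KHC8H4O4 = 1.718 / 1.806 × 100 = 95.12 %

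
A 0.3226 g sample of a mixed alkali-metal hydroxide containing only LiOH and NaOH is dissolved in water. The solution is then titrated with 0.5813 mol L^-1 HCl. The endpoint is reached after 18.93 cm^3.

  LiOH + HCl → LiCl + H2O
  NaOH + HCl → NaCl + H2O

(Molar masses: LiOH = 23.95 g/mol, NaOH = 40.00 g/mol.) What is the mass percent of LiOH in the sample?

n(HCl) = 0.01893 × 0.5813 = 0.01100 mol
Let x = n(LiOH), y = n(NaOH).
Titrant: 1x + 1y = 0.01100;  mass: 23.95x + 40.00y = 0.3226
Solving, x = 7.325 × 10^-3 mol, y = 3.679 × 10^-3 mol
mass of LiOH = 7.325 × 10^-3 × 23.95 = 0.1754 g
% LiOH = 0.1754 / 0.3226 × 100 = 54.38 %

54.38 %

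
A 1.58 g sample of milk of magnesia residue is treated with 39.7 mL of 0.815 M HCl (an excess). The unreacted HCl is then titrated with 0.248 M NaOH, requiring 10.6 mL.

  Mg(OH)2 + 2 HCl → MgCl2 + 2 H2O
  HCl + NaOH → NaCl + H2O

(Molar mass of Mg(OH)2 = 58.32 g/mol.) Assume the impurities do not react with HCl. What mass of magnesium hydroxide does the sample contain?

0.867 g

n(HCl) added = 0.0397 × 0.815 = 0.0324 mol
n(NaOH) used in back-titration = 0.0106 × 0.248 = 2.63 × 10^-3 mol
n(HCl) left over = 2.63 × 10^-3 mol (1:1 ratio)
n(HCl) consumed by analyte = 0.0324 − 2.63 × 10^-3 = 0.0297 mol
From the 1:2 ratio, n(Mg(OH)2) = 1/2 × 0.0297 = 0.0149 mol
mass of Mg(OH)2 = 0.0149 × 58.32 = 0.867 g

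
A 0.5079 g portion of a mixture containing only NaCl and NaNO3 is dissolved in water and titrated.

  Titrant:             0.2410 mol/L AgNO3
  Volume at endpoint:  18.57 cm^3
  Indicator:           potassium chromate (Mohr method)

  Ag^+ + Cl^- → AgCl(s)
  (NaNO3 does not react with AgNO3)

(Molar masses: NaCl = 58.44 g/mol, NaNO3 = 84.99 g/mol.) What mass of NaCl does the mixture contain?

n(AgNO3) = 0.01857 × 0.2410 = 4.475 × 10^-3 mol
Let x = n(NaCl), y = n(NaNO3).
Titrant: 1x = 4.475 × 10^-3;  mass: 58.44x + 84.99y = 0.5079
Solving, x = 4.475 × 10^-3 mol, y = 2.899 × 10^-3 mol
mass of NaCl = 4.475 × 10^-3 × 58.44 = 0.2615 g

0.2615 g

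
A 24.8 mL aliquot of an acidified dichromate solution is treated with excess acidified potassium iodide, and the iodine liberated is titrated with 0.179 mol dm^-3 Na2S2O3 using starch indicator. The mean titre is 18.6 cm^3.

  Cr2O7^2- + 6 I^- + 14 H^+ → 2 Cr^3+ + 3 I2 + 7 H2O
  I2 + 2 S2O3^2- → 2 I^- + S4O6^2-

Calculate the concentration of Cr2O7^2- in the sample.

n(S2O3^2-) = 0.0186 × 0.179 = 3.33 × 10^-3 mol
n(I2) = n(S2O3^2-)/2 = 1.66 × 10^-3 mol
From the 1:3 ratio, n(Cr2O7^2-) in the aliquot = 1/3 × 1.66 × 10^-3 = 5.55 × 10^-4 mol
[Cr2O7^2-] = 5.55 × 10^-4 / 0.0248 = 0.0224 mol/L

0.0224 mol/L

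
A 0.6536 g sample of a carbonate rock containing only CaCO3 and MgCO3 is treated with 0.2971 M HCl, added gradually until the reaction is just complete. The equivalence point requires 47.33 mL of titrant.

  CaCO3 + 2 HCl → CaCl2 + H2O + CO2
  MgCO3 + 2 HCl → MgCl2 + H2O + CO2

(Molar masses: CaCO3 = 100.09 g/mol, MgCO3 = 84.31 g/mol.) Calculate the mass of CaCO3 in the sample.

n(HCl) = 0.04733 × 0.2971 = 0.01406 mol
Let x = n(CaCO3), y = n(MgCO3).
Titrant: 2x + 2y = 0.01406;  mass: 100.09x + 84.31y = 0.6536
Solving, x = 3.855 × 10^-3 mol, y = 3.176 × 10^-3 mol
mass of CaCO3 = 3.855 × 10^-3 × 100.09 = 0.3858 g

0.3858 g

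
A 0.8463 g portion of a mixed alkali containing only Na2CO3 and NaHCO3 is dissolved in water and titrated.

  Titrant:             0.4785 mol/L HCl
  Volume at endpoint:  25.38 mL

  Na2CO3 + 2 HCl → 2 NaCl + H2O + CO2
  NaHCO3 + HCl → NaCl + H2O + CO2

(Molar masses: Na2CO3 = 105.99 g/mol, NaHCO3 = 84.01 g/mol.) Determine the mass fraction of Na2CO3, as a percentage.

35.12 %

n(HCl) = 0.02538 × 0.4785 = 0.01214 mol
Let x = n(Na2CO3), y = n(NaHCO3).
Titrant: 2x + 1y = 0.01214;  mass: 105.99x + 84.01y = 0.8463
Solving, x = 2.804 × 10^-3 mol, y = 6.536 × 10^-3 mol
mass of Na2CO3 = 2.804 × 10^-3 × 105.99 = 0.2972 g
% Na2CO3 = 0.2972 / 0.8463 × 100 = 35.12 %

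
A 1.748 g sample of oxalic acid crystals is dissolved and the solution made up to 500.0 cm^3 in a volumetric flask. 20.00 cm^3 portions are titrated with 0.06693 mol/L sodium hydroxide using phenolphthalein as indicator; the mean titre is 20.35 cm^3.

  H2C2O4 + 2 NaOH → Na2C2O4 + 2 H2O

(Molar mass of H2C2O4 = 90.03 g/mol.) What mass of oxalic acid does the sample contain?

n(NaOH) per titration = 0.02035 × 0.06693 = 1.362 × 10^-3 mol
From the 1:2 ratio, n(H2C2O4) in each aliquot = 1/2 × 1.362 × 10^-3 = 6.810 × 10^-4 mol
n(H2C2O4) in the whole flask = 6.810 × 10^-4 × 500.0/20.00 = 0.01703 mol
mass of H2C2O4 = 0.01703 × 90.03 = 1.533 g

1.533 g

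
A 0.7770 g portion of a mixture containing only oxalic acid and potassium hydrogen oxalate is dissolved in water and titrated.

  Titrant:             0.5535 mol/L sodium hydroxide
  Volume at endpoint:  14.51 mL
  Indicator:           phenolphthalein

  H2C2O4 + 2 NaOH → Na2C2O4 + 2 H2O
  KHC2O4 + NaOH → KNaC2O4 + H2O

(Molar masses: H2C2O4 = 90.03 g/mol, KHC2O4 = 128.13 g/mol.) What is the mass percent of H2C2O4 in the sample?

17.57 %

n(NaOH) = 0.01451 × 0.5535 = 8.031 × 10^-3 mol
Let x = n(H2C2O4), y = n(KHC2O4).
Titrant: 2x + 1y = 8.031 × 10^-3;  mass: 90.03x + 128.13y = 0.7770
Solving, x = 1.516 × 10^-3 mol, y = 4.999 × 10^-3 mol
mass of H2C2O4 = 1.516 × 10^-3 × 90.03 = 0.1365 g
% H2C2O4 = 0.1365 / 0.7770 × 100 = 17.57 %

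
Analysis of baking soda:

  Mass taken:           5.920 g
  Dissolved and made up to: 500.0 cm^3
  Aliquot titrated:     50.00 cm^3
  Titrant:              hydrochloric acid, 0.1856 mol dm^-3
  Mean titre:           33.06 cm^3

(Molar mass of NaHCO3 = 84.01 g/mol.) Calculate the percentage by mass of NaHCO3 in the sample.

NaHCO3 + HCl → NaCl + H2O + CO2
n(HCl) per titration = 0.03306 × 0.1856 = 6.136 × 10^-3 mol
n(NaHCO3) in each aliquot = 6.136 × 10^-3 mol (1:1 ratio)
n(NaHCO3) in the whole flask = 6.136 × 10^-3 × 500.0/50.00 = 0.06136 mol
mass of NaHCO3 = 0.06136 × 84.01 = 5.155 g
% NaHCO3 = 5.155 / 5.920 × 100 = 87.07 %

87.07 %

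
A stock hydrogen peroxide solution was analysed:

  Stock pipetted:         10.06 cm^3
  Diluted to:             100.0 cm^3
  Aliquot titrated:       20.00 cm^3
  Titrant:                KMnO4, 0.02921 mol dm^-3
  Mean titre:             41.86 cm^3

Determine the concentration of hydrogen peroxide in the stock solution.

1.519 mol/L

2 MnO4^- + 5 H2O2 + 6 H^+ → 2 Mn^2+ + 5 O2 + 8 H2O
n(KMnO4) = 0.04186 × 0.02921 = 1.223 × 10^-3 mol
From the 5:2 ratio, n(H2O2) in the aliquot = 5/2 × 1.223 × 10^-3 = 3.057 × 10^-3 mol
[H2O2]_dilute = 3.057 × 10^-3 / 0.02000 = 0.1528 mol/L
Dilution factor = 100.0 / 10.06 = 9.940
[H2O2]_stock = 0.1528 × 9.940 = 1.519 mol/L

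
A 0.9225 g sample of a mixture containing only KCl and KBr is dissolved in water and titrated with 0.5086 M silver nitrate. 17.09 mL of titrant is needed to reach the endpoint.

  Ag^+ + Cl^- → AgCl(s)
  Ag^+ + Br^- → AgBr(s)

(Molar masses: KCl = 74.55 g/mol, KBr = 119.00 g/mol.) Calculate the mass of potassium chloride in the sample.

n(AgNO3) = 0.01709 × 0.5086 = 8.692 × 10^-3 mol
Let x = n(KCl), y = n(KBr).
Titrant: 1x + 1y = 8.692 × 10^-3;  mass: 74.55x + 119.00y = 0.9225
Solving, x = 2.516 × 10^-3 mol, y = 6.176 × 10^-3 mol
mass of KCl = 2.516 × 10^-3 × 74.55 = 0.1876 g

0.1876 g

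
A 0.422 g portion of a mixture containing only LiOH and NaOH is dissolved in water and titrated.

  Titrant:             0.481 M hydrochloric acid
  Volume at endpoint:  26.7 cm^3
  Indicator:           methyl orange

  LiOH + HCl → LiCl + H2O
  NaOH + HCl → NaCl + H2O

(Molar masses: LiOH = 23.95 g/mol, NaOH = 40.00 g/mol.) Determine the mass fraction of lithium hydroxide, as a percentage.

32.4 %

n(HCl) = 0.0267 × 0.481 = 0.0128 mol
Let x = n(LiOH), y = n(NaOH).
Titrant: 1x + 1y = 0.0128;  mass: 23.95x + 40.00y = 0.422
Solving, x = 5.71 × 10^-3 mol, y = 7.13 × 10^-3 mol
mass of LiOH = 5.71 × 10^-3 × 23.95 = 0.137 g
% LiOH = 0.137 / 0.422 × 100 = 32.4 %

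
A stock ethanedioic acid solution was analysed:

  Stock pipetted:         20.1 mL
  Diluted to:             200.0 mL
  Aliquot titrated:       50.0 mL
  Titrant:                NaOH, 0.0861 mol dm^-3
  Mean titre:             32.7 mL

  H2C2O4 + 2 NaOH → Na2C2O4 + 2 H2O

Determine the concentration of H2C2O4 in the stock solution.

0.280 mol/L

n(NaOH) = 0.0327 × 0.0861 = 2.82 × 10^-3 mol
From the 1:2 ratio, n(H2C2O4) in the aliquot = 1/2 × 2.82 × 10^-3 = 1.41 × 10^-3 mol
[H2C2O4]_dilute = 1.41 × 10^-3 / 0.0500 = 0.0282 mol/L
Dilution factor = 200.0 / 20.1 = 9.950
[H2C2O4]_stock = 0.0282 × 9.950 = 0.280 mol/L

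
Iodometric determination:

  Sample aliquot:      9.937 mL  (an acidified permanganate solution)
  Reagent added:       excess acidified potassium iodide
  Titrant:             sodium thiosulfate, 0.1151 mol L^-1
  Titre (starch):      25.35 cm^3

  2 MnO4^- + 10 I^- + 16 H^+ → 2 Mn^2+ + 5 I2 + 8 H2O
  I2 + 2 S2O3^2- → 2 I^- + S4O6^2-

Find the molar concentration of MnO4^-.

n(S2O3^2-) = 0.02535 × 0.1151 = 2.918 × 10^-3 mol
n(I2) = n(S2O3^2-)/2 = 1.459 × 10^-3 mol
From the 2:5 ratio, n(MnO4^-) in the aliquot = 2/5 × 1.459 × 10^-3 = 5.836 × 10^-4 mol
[MnO4^-] = 5.836 × 10^-4 / 0.009937 = 0.05873 mol/L

0.05873 mol/L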